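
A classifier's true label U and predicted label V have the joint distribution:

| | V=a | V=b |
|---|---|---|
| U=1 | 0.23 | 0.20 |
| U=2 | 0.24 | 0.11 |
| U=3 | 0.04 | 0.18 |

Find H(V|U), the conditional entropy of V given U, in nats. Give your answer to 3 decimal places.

0.619 nats

Chain rule: H(V|U) = H(U,V) − H(U).
Marginals: p(U) = (0.4300, 0.3500, 0.2200), p(V) = (0.5100, 0.4900).
H(U,V) = 1.6826 nats; H(U) = 1.0635 nats.
H(V|U) = 1.6826 − 1.0635 = 0.619 nats.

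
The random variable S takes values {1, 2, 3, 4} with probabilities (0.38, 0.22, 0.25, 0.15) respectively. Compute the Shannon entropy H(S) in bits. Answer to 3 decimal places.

1.922 bits

H(S) = −Σ p·log₂ p.
  −(0.38)·log₂(0.38) = 0.5305
  −(0.22)·log₂(0.22) = 0.4806
  −(0.25)·log₂(0.25) = 0.5000
  −(0.15)·log₂(0.15) = 0.4105
Sum: 0.5305 + 0.4806 + 0.5000 + 0.4105 = 1.922 bits.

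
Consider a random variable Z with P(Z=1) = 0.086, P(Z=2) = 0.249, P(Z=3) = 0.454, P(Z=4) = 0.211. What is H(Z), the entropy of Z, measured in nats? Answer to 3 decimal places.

H(Z) = −Σ p·ln p.
  −(0.086)·ln(0.086) = 0.2110
  −(0.249)·ln(0.249) = 0.3462
  −(0.454)·ln(0.454) = 0.3585
  −(0.211)·ln(0.211) = 0.3283
Sum: 0.2110 + 0.3462 + 0.3585 + 0.3283 = 1.244 nats.

1.244 nats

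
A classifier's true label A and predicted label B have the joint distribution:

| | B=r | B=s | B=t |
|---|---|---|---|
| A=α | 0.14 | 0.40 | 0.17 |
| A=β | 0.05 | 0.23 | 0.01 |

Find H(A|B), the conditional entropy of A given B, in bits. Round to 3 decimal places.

0.810 bits

Chain rule: H(A|B) = H(A,B) − H(B).
Marginals: p(A) = (0.7100, 0.2900), p(B) = (0.1900, 0.6300, 0.1800).
H(A,B) = 2.1307 bits; H(B) = 1.3205 bits.
H(A|B) = 2.1307 − 1.3205 = 0.810 bits.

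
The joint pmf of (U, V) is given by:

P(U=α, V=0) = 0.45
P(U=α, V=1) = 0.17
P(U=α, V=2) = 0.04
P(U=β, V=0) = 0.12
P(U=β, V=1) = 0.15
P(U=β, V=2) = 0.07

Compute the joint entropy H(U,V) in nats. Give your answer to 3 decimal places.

1.514 nats

H(U,V) = −Σ p(x,y)·ln p(x,y) over all 6 cells.
  cell (α,0): −0.45·ln0.45 = 0.3593
  cell (α,1): −0.17·ln0.17 = 0.3012
  cell (α,2): −0.04·ln0.04 = 0.1288
  cell (β,0): −0.12·ln0.12 = 0.2544
  cell (β,1): −0.15·ln0.15 = 0.2846
  cell (β,2): −0.07·ln0.07 = 0.1861
Sum = 1.514 nats.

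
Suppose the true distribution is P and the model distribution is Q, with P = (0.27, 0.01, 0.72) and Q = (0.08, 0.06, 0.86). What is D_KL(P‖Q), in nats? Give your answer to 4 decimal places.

0.1826 nats

D(P‖Q) = Σ p·ln(p/q).
  0.27·ln(0.27/0.08) = 0.32843
  0.01·ln(0.01/0.06) = -0.01792
  0.72·ln(0.72/0.86) = -0.12793
D(P‖Q) = 0.1826 nats.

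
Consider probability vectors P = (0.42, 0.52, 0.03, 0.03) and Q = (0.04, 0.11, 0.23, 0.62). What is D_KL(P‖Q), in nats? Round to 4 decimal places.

1.6434 nats

D(P‖Q) = Σ p·ln(p/q).
  0.42·ln(0.42/0.04) = 0.98758
  0.52·ln(0.52/0.11) = 0.80774
  0.03·ln(0.03/0.23) = -0.06111
  0.03·ln(0.03/0.62) = -0.09086
D(P‖Q) = 1.6434 nats.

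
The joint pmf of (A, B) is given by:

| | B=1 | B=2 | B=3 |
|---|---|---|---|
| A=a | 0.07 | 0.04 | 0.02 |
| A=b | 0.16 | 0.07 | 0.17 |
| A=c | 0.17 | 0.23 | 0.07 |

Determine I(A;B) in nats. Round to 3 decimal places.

Marginals: p(A) = (0.1300, 0.4000, 0.4700), p(B) = (0.4000, 0.3400, 0.2600).
I(A;B) = H(A) + H(B) − H(A,B).
H(A) = 0.9866, H(B) = 1.0836, H(A,B) = 1.9991.
I(A;B) = 0.9866 + 1.0836 − 1.9991 = 0.071 nats.

0.071 nats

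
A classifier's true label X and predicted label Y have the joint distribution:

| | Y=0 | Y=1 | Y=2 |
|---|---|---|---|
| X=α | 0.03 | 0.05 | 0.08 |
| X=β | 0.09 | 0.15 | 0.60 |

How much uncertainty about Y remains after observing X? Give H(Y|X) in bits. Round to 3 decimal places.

1.190 bits

Chain rule: H(Y|X) = H(X,Y) − H(X).
Marginals: p(X) = (0.1600, 0.8400), p(Y) = (0.1200, 0.2000, 0.6800).
H(X,Y) = 1.8247 bits; H(X) = 0.6343 bits.
H(Y|X) = 1.8247 − 0.6343 = 1.190 bits.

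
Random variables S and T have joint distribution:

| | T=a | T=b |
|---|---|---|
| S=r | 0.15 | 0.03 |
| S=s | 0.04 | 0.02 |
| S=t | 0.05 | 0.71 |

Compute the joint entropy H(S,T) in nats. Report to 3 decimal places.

0.990 nats

H(S,T) = −Σ p(x,y)·ln p(x,y) over all 6 cells.
  cell (r,a): −0.15·ln0.15 = 0.2846
  cell (r,b): −0.03·ln0.03 = 0.1052
  cell (s,a): −0.04·ln0.04 = 0.1288
  cell (s,b): −0.02·ln0.02 = 0.0782
  cell (t,a): −0.05·ln0.05 = 0.1498
  cell (t,b): −0.71·ln0.71 = 0.2432
Sum = 0.990 nats.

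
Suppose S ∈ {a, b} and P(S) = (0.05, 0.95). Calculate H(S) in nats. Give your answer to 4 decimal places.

0.1985 nats

H(S) = −Σ p·ln p.
  −(0.05)·ln(0.05) = 0.14979
  −(0.95)·ln(0.95) = 0.04873
Sum: 0.14979 + 0.04873 = 0.1985 nats.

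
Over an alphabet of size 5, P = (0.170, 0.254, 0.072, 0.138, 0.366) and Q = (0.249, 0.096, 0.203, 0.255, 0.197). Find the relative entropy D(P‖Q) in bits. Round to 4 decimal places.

D(P‖Q) = Σ p·log₂(p/q).
  0.170·log₂(0.170/0.249) = -0.09360
  0.254·log₂(0.254/0.096) = 0.35655
  0.072·log₂(0.072/0.203) = -0.10767
  0.138·log₂(0.138/0.255) = -0.12224
  0.366·log₂(0.366/0.197) = 0.32708
D(P‖Q) = 0.3601 bits.

0.3601 bits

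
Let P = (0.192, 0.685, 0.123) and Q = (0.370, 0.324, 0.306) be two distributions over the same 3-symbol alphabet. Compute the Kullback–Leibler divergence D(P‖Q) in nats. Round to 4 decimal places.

D(P‖Q) = Σ p·ln(p/q).
  0.192·ln(0.192/0.370) = -0.12595
  0.685·ln(0.685/0.324) = 0.51284
  0.123·ln(0.123/0.306) = -0.11210
D(P‖Q) = 0.2748 nats.

0.2748 nats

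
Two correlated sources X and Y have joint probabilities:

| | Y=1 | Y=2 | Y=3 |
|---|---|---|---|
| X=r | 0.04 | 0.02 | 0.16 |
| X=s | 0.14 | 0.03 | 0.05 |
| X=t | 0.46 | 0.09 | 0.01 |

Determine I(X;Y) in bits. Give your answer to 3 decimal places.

0.338 bits

Marginals: p(X) = (0.2200, 0.2200, 0.5600), p(Y) = (0.6400, 0.1400, 0.2200).
I(X;Y) = Σ p(x,y)·log₂[p(x,y)/(p(x)p(y))].
  (r,1): 0.04·log₂(0.2841) = -0.0726
  (r,2): 0.02·log₂(0.6494) = -0.0125
  (r,3): 0.16·log₂(3.3058) = 0.2760
  (s,1): 0.14·log₂(0.9943) = -0.0012
  (s,2): 0.03·log₂(0.9740) = -0.0011
  (s,3): 0.05·log₂(1.0331) = 0.0023
  (t,1): 0.46·log₂(1.2835) = 0.1656
  (t,2): 0.09·log₂(1.1480) = 0.0179
  (t,3): 0.01·log₂(0.0812) = -0.0362
Sum = 0.338 bits.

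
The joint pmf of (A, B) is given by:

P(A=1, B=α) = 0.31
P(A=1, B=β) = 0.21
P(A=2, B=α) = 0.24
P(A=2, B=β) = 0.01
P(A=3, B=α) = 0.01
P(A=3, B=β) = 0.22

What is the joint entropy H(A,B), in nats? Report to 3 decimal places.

H(A,B) = −Σ p(x,y)·ln p(x,y) over all 6 cells.
  cell (1,α): −0.31·ln0.31 = 0.3631
  cell (1,β): −0.21·ln0.21 = 0.3277
  cell (2,α): −0.24·ln0.24 = 0.3425
  cell (2,β): −0.01·ln0.01 = 0.0461
  cell (3,α): −0.01·ln0.01 = 0.0461
  cell (3,β): −0.22·ln0.22 = 0.3331
Sum = 1.459 nats.

1.459 nats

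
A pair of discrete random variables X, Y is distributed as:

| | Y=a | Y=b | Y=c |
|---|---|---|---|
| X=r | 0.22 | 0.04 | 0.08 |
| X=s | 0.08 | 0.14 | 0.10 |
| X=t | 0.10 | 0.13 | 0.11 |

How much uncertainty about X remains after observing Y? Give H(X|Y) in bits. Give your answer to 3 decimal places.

1.473 bits

Marginals: p(X) = (0.3400, 0.3200, 0.3400), p(Y) = (0.4000, 0.3100, 0.2900).
H(X|Y) = Σ p(Y) · H(X|Y=·).
  Y=a: p=0.4000, H(X|Y=a) = 1.4388
  Y=b: p=0.3100, H(X|Y=b) = 1.4249
  Y=c: p=0.2900, H(X|Y=c) = 1.5727
Weighted sum = 1.473 bits.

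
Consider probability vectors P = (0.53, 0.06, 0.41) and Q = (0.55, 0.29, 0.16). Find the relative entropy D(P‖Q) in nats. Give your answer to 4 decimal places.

D(P‖Q) = Σ p·ln(p/q).
  0.53·ln(0.53/0.55) = -0.01963
  0.06·ln(0.06/0.29) = -0.09453
  0.41·ln(0.41/0.16) = 0.38580
D(P‖Q) = 0.2716 nats.

0.2716 nats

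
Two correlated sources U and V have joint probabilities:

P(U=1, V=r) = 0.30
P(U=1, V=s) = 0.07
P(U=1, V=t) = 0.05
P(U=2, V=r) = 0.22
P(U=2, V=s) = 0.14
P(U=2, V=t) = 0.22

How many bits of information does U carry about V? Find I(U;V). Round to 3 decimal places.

0.091 bits

Marginals: p(U) = (0.4200, 0.5800), p(V) = (0.5200, 0.2100, 0.2700).
I(U;V) = Σ p(x,y)·log₂[p(x,y)/(p(x)p(y))].
  (1,r): 0.30·log₂(1.3736) = 0.1374
  (1,s): 0.07·log₂(0.7937) = -0.0233
  (1,t): 0.05·log₂(0.4409) = -0.0591
  (2,r): 0.22·log₂(0.7294) = -0.1001
  (2,s): 0.14·log₂(1.1494) = 0.0281
  (2,t): 0.22·log₂(1.4049) = 0.1079
Sum = 0.091 bits.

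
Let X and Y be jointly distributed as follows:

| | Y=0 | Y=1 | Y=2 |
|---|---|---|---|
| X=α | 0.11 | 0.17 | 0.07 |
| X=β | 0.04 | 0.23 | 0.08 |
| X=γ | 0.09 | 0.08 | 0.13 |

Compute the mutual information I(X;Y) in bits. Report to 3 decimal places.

0.093 bits

Marginals: p(X) = (0.3500, 0.3500, 0.3000), p(Y) = (0.2400, 0.4800, 0.2800).
I(X;Y) = Σ p(x,y)·log₂[p(x,y)/(p(x)p(y))].
  (α,0): 0.11·log₂(1.3095) = 0.0428
  (α,1): 0.17·log₂(1.0119) = 0.0029
  (α,2): 0.07·log₂(0.7143) = -0.0340
  (β,0): 0.04·log₂(0.4762) = -0.0428
  (β,1): 0.23·log₂(1.3690) = 0.1042
  (β,2): 0.08·log₂(0.8163) = -0.0234
  (γ,0): 0.09·log₂(1.2500) = 0.0290
  (γ,1): 0.08·log₂(0.5556) = -0.0678
  (γ,2): 0.13·log₂(1.5476) = 0.0819
Sum = 0.093 bits.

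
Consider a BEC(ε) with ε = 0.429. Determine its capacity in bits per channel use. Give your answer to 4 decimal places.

0.5710 bits

Binary erasure channel: capacity C = 1 − ε.
C = 1 − 0.429 = 0.5710 bits per channel use.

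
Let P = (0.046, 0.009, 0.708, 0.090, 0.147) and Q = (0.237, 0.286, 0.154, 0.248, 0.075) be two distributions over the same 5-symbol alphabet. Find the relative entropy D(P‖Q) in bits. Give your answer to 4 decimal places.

1.4156 bits

D(P‖Q) = Σ p·log₂(p/q).
  0.046·log₂(0.046/0.237) = -0.10880
  0.009·log₂(0.009/0.286) = -0.04491
  0.708·log₂(0.708/0.154) = 1.55818
  0.090·log₂(0.090/0.248) = -0.13161
  0.147·log₂(0.147/0.075) = 0.14272
D(P‖Q) = 1.4156 bits.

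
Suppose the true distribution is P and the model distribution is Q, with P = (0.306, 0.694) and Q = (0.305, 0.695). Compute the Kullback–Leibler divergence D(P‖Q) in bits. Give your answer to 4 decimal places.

D(P‖Q) = Σ p·log₂(p/q).
  0.306·log₂(0.306/0.305) = 0.00145
  0.694·log₂(0.694/0.695) = -0.00144
D(P‖Q) = 0.0000 bits.

0.0000 bits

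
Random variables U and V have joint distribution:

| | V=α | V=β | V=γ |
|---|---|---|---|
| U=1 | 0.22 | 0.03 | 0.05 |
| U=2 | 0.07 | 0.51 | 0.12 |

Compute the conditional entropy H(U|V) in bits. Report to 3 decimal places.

Marginals: p(U) = (0.3000, 0.7000), p(V) = (0.2900, 0.5400, 0.1700).
H(U|V) = Σ p(V) · H(U|V=·).
  V=α: p=0.2900, H(U|V=α) = 0.7973
  V=β: p=0.5400, H(U|V=β) = 0.3095
  V=γ: p=0.1700, H(U|V=γ) = 0.8740
Weighted sum = 0.547 bits.

0.547 bits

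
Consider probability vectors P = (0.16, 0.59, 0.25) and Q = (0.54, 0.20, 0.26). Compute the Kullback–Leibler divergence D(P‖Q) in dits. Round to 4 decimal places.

D(P‖Q) = Σ p·log₁₀(p/q).
  0.16·log₁₀(0.16/0.54) = -0.08452
  0.59·log₁₀(0.59/0.20) = 0.27719
  0.25·log₁₀(0.25/0.26) = -0.00426
D(P‖Q) = 0.1884 dits.

0.1884 dits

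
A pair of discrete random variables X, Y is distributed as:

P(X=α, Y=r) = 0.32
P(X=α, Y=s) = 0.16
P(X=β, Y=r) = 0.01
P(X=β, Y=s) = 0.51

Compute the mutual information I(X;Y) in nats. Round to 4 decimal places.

0.2792 nats

Marginals: p(X) = (0.4800, 0.5200), p(Y) = (0.3300, 0.6700).
I(X;Y) = H(X) + H(Y) − H(X,Y).
H(X) = 0.6923, H(Y) = 0.6342, H(X,Y) = 1.0473.
I(X;Y) = 0.6923 + 0.6342 − 1.0473 = 0.2792 nats.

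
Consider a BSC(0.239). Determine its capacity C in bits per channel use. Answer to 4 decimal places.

0.2066 bits

Binary symmetric channel: C = 1 − h₂(ε) where h₂ is the binary entropy function.
h₂(0.239) = −0.239·log₂0.239 − 0.761·log₂0.761 = 0.7934.
C = 1 − 0.7934 = 0.2066 bits per channel use.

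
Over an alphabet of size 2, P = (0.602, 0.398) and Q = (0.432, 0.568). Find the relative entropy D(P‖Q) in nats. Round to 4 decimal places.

0.0582 nats

D(P‖Q) = Σ p·ln(p/q).
  0.602·ln(0.602/0.432) = 0.19976
  0.398·ln(0.398/0.568) = -0.14156
D(P‖Q) = 0.0582 nats.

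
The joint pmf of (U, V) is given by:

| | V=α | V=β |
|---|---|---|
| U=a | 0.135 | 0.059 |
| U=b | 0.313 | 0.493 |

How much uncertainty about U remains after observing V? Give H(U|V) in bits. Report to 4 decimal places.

Chain rule: H(U|V) = H(U,V) − H(V).
Marginals: p(U) = (0.1940, 0.8060), p(V) = (0.4480, 0.5520).
H(U,V) = 1.6585 bits; H(V) = 0.9922 bits.
H(U|V) = 1.6585 − 0.9922 = 0.6663 bits.

0.6663 bits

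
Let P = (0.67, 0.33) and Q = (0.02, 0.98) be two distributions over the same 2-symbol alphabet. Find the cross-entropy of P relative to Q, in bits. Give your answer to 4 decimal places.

H(P,Q) = −Σ p·log₂ q.
  −0.67·log₂(0.02) = 3.78138
  −0.33·log₂(0.98) = 0.00962
H(P,Q) = 3.7910 bits.

3.7910 bits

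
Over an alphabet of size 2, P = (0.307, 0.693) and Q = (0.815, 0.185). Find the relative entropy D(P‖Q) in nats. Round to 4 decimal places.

0.6155 nats

D(P‖Q) = Σ p·ln(p/q).
  0.307·ln(0.307/0.815) = -0.29974
  0.693·ln(0.693/0.185) = 0.91523
D(P‖Q) = 0.6155 nats.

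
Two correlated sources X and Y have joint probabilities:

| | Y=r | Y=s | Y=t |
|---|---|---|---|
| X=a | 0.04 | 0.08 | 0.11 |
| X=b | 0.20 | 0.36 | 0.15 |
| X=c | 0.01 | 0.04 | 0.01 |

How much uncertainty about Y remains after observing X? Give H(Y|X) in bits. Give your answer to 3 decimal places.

Marginals: p(X) = (0.2300, 0.7100, 0.0600), p(Y) = (0.2500, 0.4800, 0.2700).
H(Y|X) = Σ p(X) · H(Y|X=·).
  X=a: p=0.2300, H(Y|X=a) = 1.4777
  X=b: p=0.7100, H(Y|X=b) = 1.4855
  X=c: p=0.0600, H(Y|X=c) = 1.2516
Weighted sum = 1.470 bits.

1.470 bits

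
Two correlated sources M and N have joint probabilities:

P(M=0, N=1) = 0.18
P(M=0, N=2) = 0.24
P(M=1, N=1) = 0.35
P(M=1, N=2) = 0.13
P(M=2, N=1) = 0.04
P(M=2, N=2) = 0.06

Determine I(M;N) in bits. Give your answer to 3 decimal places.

0.070 bits

Marginals: p(M) = (0.4200, 0.4800, 0.1000), p(N) = (0.5700, 0.4300).
I(M;N) = H(M) + H(N) − H(M,N).
H(M) = 1.3661, H(N) = 0.9858, H(M,N) = 2.2815.
I(M;N) = 1.3661 + 0.9858 − 2.2815 = 0.070 bits.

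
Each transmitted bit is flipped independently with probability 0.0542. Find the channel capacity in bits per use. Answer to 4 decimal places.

Binary symmetric channel: C = 1 − h₂(ε) where h₂ is the binary entropy function.
h₂(0.0542) = −0.0542·log₂0.0542 − 0.9458·log₂0.9458 = 0.3040.
C = 1 − 0.3040 = 0.6960 bits per channel use.

0.6960 bits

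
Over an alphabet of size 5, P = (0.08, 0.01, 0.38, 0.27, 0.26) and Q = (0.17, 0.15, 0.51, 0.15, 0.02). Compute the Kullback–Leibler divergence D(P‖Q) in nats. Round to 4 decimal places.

0.6264 nats

D(P‖Q) = Σ p·ln(p/q).
  0.08·ln(0.08/0.17) = -0.06030
  0.01·ln(0.01/0.15) = -0.02708
  0.38·ln(0.38/0.51) = -0.11181
  0.27·ln(0.27/0.15) = 0.15870
  0.26·ln(0.26/0.02) = 0.66689
D(P‖Q) = 0.6264 nats.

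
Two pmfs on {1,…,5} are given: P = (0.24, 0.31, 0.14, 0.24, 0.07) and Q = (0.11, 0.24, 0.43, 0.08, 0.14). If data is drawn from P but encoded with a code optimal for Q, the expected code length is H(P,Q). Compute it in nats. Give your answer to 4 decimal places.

H(P,Q) = −Σ p·ln q.
  −0.24·ln(0.11) = 0.52975
  −0.31·ln(0.24) = 0.44241
  −0.14·ln(0.43) = 0.11816
  −0.24·ln(0.08) = 0.60617
  −0.07·ln(0.14) = 0.13763
H(P,Q) = 1.8341 nats.

1.8341 nats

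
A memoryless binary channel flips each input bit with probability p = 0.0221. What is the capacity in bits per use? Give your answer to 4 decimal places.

Binary symmetric channel: C = 1 − h₂(ε) where h₂ is the binary entropy function.
h₂(0.0221) = −0.0221·log₂0.0221 − 0.9779·log₂0.9779 = 0.1531.
C = 1 − 0.1531 = 0.8469 bits per channel use.

0.8469 bits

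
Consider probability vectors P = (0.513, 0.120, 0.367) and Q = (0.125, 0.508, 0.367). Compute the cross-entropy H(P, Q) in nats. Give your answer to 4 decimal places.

1.5159 nats

H(P,Q) = −Σ p·ln q.
  −0.513·ln(0.125) = 1.06675
  −0.120·ln(0.508) = 0.08127
  −0.367·ln(0.367) = 0.36788
H(P,Q) = 1.5159 nats.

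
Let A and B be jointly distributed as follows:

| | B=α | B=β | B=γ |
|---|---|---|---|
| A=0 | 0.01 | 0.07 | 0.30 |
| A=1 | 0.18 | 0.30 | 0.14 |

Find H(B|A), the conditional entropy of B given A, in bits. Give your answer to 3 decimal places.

1.262 bits

Chain rule: H(B|A) = H(A,B) − H(A).
Marginals: p(A) = (0.3800, 0.6200), p(B) = (0.1900, 0.3700, 0.4400).
H(A,B) = 2.2196 bits; H(A) = 0.9580 bits.
H(B|A) = 2.2196 − 0.9580 = 1.262 bits.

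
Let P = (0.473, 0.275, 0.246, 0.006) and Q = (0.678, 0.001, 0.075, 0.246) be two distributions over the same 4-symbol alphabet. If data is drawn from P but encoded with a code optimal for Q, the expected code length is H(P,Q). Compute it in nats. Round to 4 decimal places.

H(P,Q) = −Σ p·ln q.
  −0.473·ln(0.678) = 0.18381
  −0.275·ln(0.001) = 1.89963
  −0.246·ln(0.075) = 0.63721
  −0.006·ln(0.246) = 0.00841
H(P,Q) = 2.7291 nats.

2.7291 nats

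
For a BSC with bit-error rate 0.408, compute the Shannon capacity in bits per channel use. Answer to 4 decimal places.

0.0246 bits

Binary symmetric channel: C = 1 − h₂(ε) where h₂ is the binary entropy function.
h₂(0.408) = −0.408·log₂0.408 − 0.592·log₂0.592 = 0.9754.
C = 1 − 0.9754 = 0.0246 bits per channel use.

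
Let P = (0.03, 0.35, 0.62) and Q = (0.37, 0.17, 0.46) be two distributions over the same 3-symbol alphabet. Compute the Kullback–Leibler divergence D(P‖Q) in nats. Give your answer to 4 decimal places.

D(P‖Q) = Σ p·ln(p/q).
  0.03·ln(0.03/0.37) = -0.07537
  0.35·ln(0.35/0.17) = 0.25275
  0.62·ln(0.62/0.46) = 0.18507
D(P‖Q) = 0.3624 nats.

0.3624 nats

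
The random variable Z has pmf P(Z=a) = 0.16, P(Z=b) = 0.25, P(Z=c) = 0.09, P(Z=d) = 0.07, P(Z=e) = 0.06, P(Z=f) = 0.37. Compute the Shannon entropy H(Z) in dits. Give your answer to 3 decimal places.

0.686 dits

H(Z) = −Σ p·log₁₀ p.
  −(0.16)·log₁₀(0.16) = 0.1273
  −(0.25)·log₁₀(0.25) = 0.1505
  −(0.09)·log₁₀(0.09) = 0.0941
  −(0.07)·log₁₀(0.07) = 0.0808
  −(0.06)·log₁₀(0.06) = 0.0733
  −(0.37)·log₁₀(0.37) = 0.1598
Sum: 0.1273 + 0.1505 + 0.0941 + 0.0808 + 0.0733 + 0.1598 = 0.686 dits.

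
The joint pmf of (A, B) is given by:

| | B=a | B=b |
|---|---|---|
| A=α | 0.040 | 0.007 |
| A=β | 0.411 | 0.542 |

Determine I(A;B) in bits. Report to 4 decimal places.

0.0246 bits

Marginals: p(A) = (0.0470, 0.9530), p(B) = (0.4510, 0.5490).
I(A;B) = Σ p(x,y)·log₂[p(x,y)/(p(x)p(y))].
  (α,a): 0.040·log₂(1.8871) = 0.03665
  (α,b): 0.007·log₂(0.2713) = -0.01317
  (β,a): 0.411·log₂(0.9563) = -0.02652
  (β,b): 0.542·log₂(1.0359) = 0.02761
Sum = 0.0246 bits.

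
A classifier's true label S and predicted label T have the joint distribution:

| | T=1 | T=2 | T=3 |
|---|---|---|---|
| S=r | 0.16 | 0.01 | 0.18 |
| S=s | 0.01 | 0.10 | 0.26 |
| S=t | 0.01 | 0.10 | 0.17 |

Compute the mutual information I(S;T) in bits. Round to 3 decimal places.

0.256 bits

Marginals: p(S) = (0.3500, 0.3700, 0.2800), p(T) = (0.1800, 0.2100, 0.6100).
I(S;T) = H(S) + H(T) − H(S,T).
H(S) = 1.5751, H(T) = 1.3531, H(S,T) = 2.6719.
I(S;T) = 1.5751 + 1.3531 − 2.6719 = 0.256 bits.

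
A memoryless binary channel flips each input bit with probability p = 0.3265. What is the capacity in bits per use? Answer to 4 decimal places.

0.0887 bits

Binary symmetric channel: C = 1 − h₂(ε) where h₂ is the binary entropy function.
h₂(0.3265) = −0.3265·log₂0.3265 − 0.6735·log₂0.6735 = 0.9113.
C = 1 − 0.9113 = 0.0887 bits per channel use.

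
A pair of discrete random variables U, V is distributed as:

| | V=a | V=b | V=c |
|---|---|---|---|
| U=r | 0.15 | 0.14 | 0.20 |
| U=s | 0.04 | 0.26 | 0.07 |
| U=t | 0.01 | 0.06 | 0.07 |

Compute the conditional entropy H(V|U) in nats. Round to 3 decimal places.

0.955 nats

Marginals: p(U) = (0.4900, 0.3700, 0.1400), p(V) = (0.2000, 0.4600, 0.3400).
H(V|U) = Σ p(U) · H(V|U=·).
  U=r: p=0.4900, H(V|U=r) = 1.0861
  U=s: p=0.3700, H(V|U=s) = 0.8034
  U=t: p=0.1400, H(V|U=t) = 0.8982
Weighted sum = 0.955 nats.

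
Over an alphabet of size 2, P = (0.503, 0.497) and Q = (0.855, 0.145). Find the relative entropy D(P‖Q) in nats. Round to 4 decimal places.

D(P‖Q) = Σ p·ln(p/q).
  0.503·ln(0.503/0.855) = -0.26685
  0.497·ln(0.497/0.145) = 0.61223
D(P‖Q) = 0.3454 nats.

0.3454 nats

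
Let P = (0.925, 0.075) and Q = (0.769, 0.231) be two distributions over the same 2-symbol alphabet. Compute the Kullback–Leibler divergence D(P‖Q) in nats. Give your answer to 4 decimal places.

D(P‖Q) = Σ p·ln(p/q).
  0.925·ln(0.925/0.769) = 0.17085
  0.075·ln(0.075/0.231) = -0.08437
D(P‖Q) = 0.0865 nats.

0.0865 nats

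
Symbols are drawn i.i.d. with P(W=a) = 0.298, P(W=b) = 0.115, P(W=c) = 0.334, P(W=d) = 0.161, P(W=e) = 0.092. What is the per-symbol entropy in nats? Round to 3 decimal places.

H(W) = −Σ p·ln p.
  −(0.298)·ln(0.298) = 0.3608
  −(0.115)·ln(0.115) = 0.2487
  −(0.334)·ln(0.334) = 0.3663
  −(0.161)·ln(0.161) = 0.2940
  −(0.092)·ln(0.092) = 0.2195
Sum: 0.3608 + 0.2487 + 0.3663 + 0.2940 + 0.2195 = 1.489 nats.

1.489 nats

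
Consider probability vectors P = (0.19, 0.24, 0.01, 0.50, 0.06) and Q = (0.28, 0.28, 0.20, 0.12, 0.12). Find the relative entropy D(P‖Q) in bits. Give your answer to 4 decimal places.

0.7666 bits

D(P‖Q) = Σ p·log₂(p/q).
  0.19·log₂(0.19/0.28) = -0.10629
  0.24·log₂(0.24/0.28) = -0.05337
  0.01·log₂(0.01/0.20) = -0.04322
  0.50·log₂(0.50/0.12) = 1.02945
  0.06·log₂(0.06/0.12) = -0.06000
D(P‖Q) = 0.7666 bits.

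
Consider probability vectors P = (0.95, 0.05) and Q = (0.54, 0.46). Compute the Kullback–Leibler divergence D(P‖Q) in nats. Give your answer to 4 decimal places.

0.4257 nats

D(P‖Q) = Σ p·ln(p/q).
  0.95·ln(0.95/0.54) = 0.53665
  0.05·ln(0.05/0.46) = -0.11096
D(P‖Q) = 0.4257 nats.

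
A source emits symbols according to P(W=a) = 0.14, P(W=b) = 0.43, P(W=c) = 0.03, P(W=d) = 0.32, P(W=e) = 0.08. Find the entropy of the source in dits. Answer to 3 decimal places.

0.569 dits

H(W) = −Σ p·log₁₀ p.
  −(0.14)·log₁₀(0.14) = 0.1195
  −(0.43)·log₁₀(0.43) = 0.1576
  −(0.03)·log₁₀(0.03) = 0.0457
  −(0.32)·log₁₀(0.32) = 0.1584
  −(0.08)·log₁₀(0.08) = 0.0878
Sum: 0.1195 + 0.1576 + 0.0457 + 0.1584 + 0.0878 = 0.569 dits.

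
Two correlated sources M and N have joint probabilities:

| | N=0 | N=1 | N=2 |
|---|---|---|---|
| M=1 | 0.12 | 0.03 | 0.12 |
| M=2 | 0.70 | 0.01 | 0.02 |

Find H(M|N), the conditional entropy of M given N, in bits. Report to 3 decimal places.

Chain rule: H(M|N) = H(M,N) − H(N).
Marginals: p(M) = (0.2700, 0.7300), p(N) = (0.8200, 0.0400, 0.1400).
H(M,N) = 1.4254 bits; H(N) = 0.8176 bits.
H(M|N) = 1.4254 − 0.8176 = 0.608 bits.

0.608 bits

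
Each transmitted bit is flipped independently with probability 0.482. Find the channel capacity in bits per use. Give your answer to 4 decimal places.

0.0009 bits

Binary symmetric channel: C = 1 − h₂(ε) where h₂ is the binary entropy function.
h₂(0.482) = −0.482·log₂0.482 − 0.518·log₂0.518 = 0.9991.
C = 1 − 0.9991 = 0.0009 bits per channel use.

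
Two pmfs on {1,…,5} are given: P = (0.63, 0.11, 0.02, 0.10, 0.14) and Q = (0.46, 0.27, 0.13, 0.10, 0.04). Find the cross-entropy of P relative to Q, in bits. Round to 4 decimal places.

1.9548 bits

H(P,Q) = −Σ p·log₂ q.
  −0.63·log₂(0.46) = 0.70579
  −0.11·log₂(0.27) = 0.20779
  −0.02·log₂(0.13) = 0.05887
  −0.10·log₂(0.10) = 0.33219
  −0.14·log₂(0.04) = 0.65014
H(P,Q) = 1.9548 bits.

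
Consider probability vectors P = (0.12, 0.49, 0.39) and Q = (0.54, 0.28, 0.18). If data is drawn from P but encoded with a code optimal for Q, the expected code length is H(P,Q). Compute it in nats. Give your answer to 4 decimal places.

1.3665 nats

H(P,Q) = −Σ p·ln q.
  −0.12·ln(0.54) = 0.07394
  −0.49·ln(0.28) = 0.62375
  −0.39·ln(0.18) = 0.66877
H(P,Q) = 1.3665 nats.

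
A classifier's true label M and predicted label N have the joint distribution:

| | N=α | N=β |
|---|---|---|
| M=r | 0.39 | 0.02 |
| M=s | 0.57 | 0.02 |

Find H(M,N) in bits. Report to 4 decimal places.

1.2178 bits

H(M,N) = −Σ p(x,y)·log₂ p(x,y) over all 4 cells.
  cell (r,α): −0.39·log₂0.39 = 0.52980
  cell (r,β): −0.02·log₂0.02 = 0.11288
  cell (s,α): −0.57·log₂0.57 = 0.46225
  cell (s,β): −0.02·log₂0.02 = 0.11288
Sum = 1.2178 bits.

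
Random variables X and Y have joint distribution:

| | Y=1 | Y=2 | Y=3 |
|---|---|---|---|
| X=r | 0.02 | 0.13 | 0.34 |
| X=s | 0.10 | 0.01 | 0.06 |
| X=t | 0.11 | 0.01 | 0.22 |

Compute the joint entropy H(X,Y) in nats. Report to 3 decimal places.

H(X,Y) = −Σ p(x,y)·ln p(x,y) over all 9 cells.
  cell (r,1): −0.02·ln0.02 = 0.0782
  cell (r,2): −0.13·ln0.13 = 0.2652
  cell (r,3): −0.34·ln0.34 = 0.3668
  cell (s,1): −0.10·ln0.10 = 0.2303
  cell (s,2): −0.01·ln0.01 = 0.0461
  cell (s,3): −0.06·ln0.06 = 0.1688
  cell (t,1): −0.11·ln0.11 = 0.2428
  cell (t,2): −0.01·ln0.01 = 0.0461
  cell (t,3): −0.22·ln0.22 = 0.3331
Sum = 1.777 nats.

1.777 nats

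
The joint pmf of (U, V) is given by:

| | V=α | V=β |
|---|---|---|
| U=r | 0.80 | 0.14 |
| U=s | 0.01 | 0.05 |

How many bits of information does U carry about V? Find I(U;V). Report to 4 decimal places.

Marginals: p(U) = (0.9400, 0.0600), p(V) = (0.8100, 0.1900).
I(U;V) = H(U) + H(V) − H(U,V).
H(U) = 0.3274, H(V) = 0.7015, H(U,V) = 0.9372.
I(U;V) = 0.3274 + 0.7015 − 0.9372 = 0.0917 bits.

0.0917 bits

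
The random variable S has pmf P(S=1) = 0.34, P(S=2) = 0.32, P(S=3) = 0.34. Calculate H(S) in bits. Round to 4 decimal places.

H(S) = −Σ p·log₂ p.
  −(0.34)·log₂(0.34) = 0.52917
  −(0.32)·log₂(0.32) = 0.52603
  −(0.34)·log₂(0.34) = 0.52917
Sum: 0.52917 + 0.52603 + 0.52917 = 1.5844 bits.

1.5844 bits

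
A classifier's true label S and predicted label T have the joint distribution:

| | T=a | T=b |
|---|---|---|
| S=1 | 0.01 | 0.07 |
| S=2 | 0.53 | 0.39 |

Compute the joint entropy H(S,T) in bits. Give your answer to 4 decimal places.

1.3502 bits

H(S,T) = −Σ p(x,y)·log₂ p(x,y) over all 4 cells.
  cell (1,a): −0.01·log₂0.01 = 0.06644
  cell (1,b): −0.07·log₂0.07 = 0.26856
  cell (2,a): −0.53·log₂0.53 = 0.48545
  cell (2,b): −0.39·log₂0.39 = 0.52980
Sum = 1.3502 bits.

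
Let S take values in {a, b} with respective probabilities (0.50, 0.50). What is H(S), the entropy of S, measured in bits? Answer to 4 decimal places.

1.0000 bits

H(S) = −Σ p·log₂ p.
  −(0.50)·log₂(0.50) = 0.50000
  −(0.50)·log₂(0.50) = 0.50000
Sum: 0.50000 + 0.50000 = 1.0000 bits.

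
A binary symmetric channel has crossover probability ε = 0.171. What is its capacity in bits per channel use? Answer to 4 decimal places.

Binary symmetric channel: C = 1 − h₂(ε) where h₂ is the binary entropy function.
h₂(0.171) = −0.171·log₂0.171 − 0.829·log₂0.829 = 0.6600.
C = 1 − 0.6600 = 0.3400 bits per channel use.

0.3400 bits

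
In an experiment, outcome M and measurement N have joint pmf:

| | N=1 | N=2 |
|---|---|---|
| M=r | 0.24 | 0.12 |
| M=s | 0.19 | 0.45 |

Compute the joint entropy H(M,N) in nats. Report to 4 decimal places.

1.2718 nats

H(M,N) = −Σ p(x,y)·ln p(x,y) over all 4 cells.
  cell (r,1): −0.24·ln0.24 = 0.34251
  cell (r,2): −0.12·ln0.12 = 0.25443
  cell (s,1): −0.19·ln0.19 = 0.31554
  cell (s,2): −0.45·ln0.45 = 0.35933
Sum = 1.2718 nats.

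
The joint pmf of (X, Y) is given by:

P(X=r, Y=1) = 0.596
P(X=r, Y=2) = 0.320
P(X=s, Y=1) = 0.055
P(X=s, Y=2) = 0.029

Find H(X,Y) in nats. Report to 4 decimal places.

H(X,Y) = −Σ p(x,y)·ln p(x,y) over all 4 cells.
  cell (r,1): −0.596·ln0.596 = 0.30844
  cell (r,2): −0.320·ln0.320 = 0.36462
  cell (s,1): −0.055·ln0.055 = 0.15952
  cell (s,2): −0.029·ln0.029 = 0.10267
Sum = 0.9353 nats.

0.9353 nats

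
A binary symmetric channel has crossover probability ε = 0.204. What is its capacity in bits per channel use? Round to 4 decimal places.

0.2701 bits

Binary symmetric channel: C = 1 − h₂(ε) where h₂ is the binary entropy function.
h₂(0.204) = −0.204·log₂0.204 − 0.796·log₂0.796 = 0.7299.
C = 1 − 0.7299 = 0.2701 bits per channel use.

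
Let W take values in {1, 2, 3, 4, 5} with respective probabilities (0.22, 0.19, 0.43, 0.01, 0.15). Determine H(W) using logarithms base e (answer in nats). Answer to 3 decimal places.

H(W) = −Σ p·ln p.
  −(0.22)·ln(0.22) = 0.3331
  −(0.19)·ln(0.19) = 0.3155
  −(0.43)·ln(0.43) = 0.3629
  −(0.01)·ln(0.01) = 0.0461
  −(0.15)·ln(0.15) = 0.2846
Sum: 0.3331 + 0.3155 + 0.3629 + 0.0461 + 0.2846 = 1.342 nats.

1.342 nats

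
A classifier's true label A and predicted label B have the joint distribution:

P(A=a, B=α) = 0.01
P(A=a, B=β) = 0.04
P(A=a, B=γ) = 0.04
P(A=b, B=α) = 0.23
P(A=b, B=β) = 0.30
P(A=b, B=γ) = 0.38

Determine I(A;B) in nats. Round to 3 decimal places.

Marginals: p(A) = (0.0900, 0.9100), p(B) = (0.2400, 0.3400, 0.4200).
I(A;B) = Σ p(x,y)·ln[p(x,y)/(p(x)p(y))].
  (a,α): 0.01·ln(0.4630) = -0.0077
  (a,β): 0.04·ln(1.3072) = 0.0107
  (a,γ): 0.04·ln(1.0582) = 0.0023
  (b,α): 0.23·ln(1.0531) = 0.0119
  (b,β): 0.30·ln(0.9696) = -0.0093
  (b,γ): 0.38·ln(0.9942) = -0.0022
Sum = 0.006 nats.

0.006 nats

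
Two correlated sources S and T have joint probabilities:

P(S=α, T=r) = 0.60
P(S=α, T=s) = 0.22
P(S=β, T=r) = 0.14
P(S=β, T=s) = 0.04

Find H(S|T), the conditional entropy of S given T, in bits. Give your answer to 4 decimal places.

0.6789 bits

Marginals: p(S) = (0.8200, 0.1800), p(T) = (0.7400, 0.2600).
H(S|T) = Σ p(T) · H(S|T=·).
  T=r: p=0.7400, H(S|T=r) = 0.6998
  T=s: p=0.2600, H(S|T=s) = 0.6194
Weighted sum = 0.6789 bits.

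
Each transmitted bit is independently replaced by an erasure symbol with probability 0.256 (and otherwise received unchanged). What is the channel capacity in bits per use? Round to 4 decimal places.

0.7440 bits

Binary erasure channel: capacity C = 1 − ε.
C = 1 − 0.256 = 0.7440 bits per channel use.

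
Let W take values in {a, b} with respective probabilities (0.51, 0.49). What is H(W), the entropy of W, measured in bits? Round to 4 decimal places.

H(W) = −Σ p·log₂ p.
  −(0.51)·log₂(0.51) = 0.49543
  −(0.49)·log₂(0.49) = 0.50428
Sum: 0.49543 + 0.50428 = 0.9997 bits.

0.9997 bits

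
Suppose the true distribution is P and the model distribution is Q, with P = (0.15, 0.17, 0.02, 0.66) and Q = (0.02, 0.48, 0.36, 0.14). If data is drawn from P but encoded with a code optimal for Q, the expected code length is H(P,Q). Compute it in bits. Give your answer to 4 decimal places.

H(P,Q) = −Σ p·log₂ q.
  −0.15·log₂(0.02) = 0.84658
  −0.17·log₂(0.48) = 0.18001
  −0.02·log₂(0.36) = 0.02948
  −0.66·log₂(0.14) = 1.87209
H(P,Q) = 2.9282 bits.

2.9282 bits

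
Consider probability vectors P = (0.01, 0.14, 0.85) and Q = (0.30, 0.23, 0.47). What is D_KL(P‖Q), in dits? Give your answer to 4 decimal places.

0.1738 dits

D(P‖Q) = Σ p·log₁₀(p/q).
  0.01·log₁₀(0.01/0.30) = -0.01477
  0.14·log₁₀(0.14/0.23) = -0.03018
  0.85·log₁₀(0.85/0.47) = 0.21872
D(P‖Q) = 0.1738 dits.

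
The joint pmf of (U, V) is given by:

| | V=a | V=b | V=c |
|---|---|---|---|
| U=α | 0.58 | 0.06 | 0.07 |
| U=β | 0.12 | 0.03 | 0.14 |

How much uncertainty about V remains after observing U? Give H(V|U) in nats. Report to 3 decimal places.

0.704 nats

Marginals: p(U) = (0.7100, 0.2900), p(V) = (0.7000, 0.0900, 0.2100).
H(V|U) = Σ p(U) · H(V|U=·).
  U=α: p=0.7100, H(V|U=α) = 0.6024
  U=β: p=0.2900, H(V|U=β) = 0.9514
Weighted sum = 0.704 nats.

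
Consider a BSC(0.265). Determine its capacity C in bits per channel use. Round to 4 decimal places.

Binary symmetric channel: C = 1 − h₂(ε) where h₂ is the binary entropy function.
h₂(0.265) = −0.265·log₂0.265 − 0.735·log₂0.735 = 0.8342.
C = 1 − 0.8342 = 0.1658 bits per channel use.

0.1658 bits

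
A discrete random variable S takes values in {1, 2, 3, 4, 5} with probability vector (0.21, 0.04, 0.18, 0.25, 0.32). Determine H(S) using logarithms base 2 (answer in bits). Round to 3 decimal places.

H(S) = −Σ p·log₂ p.
  −(0.21)·log₂(0.21) = 0.4728
  −(0.04)·log₂(0.04) = 0.1858
  −(0.18)·log₂(0.18) = 0.4453
  −(0.25)·log₂(0.25) = 0.5000
  −(0.32)·log₂(0.32) = 0.5260
Sum: 0.4728 + 0.1858 + 0.4453 + 0.5000 + 0.5260 = 2.130 bits.

2.130 bits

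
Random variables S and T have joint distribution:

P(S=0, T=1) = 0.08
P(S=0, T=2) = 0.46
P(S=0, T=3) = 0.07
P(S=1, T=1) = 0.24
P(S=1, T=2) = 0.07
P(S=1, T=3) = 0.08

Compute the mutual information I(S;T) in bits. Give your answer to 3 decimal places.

Marginals: p(S) = (0.6100, 0.3900), p(T) = (0.3200, 0.5300, 0.1500).
I(S;T) = Σ p(x,y)·log₂[p(x,y)/(p(x)p(y))].
  (0,1): 0.08·log₂(0.4098) = -0.1030
  (0,2): 0.46·log₂(1.4228) = 0.2340
  (0,3): 0.07·log₂(0.7650) = -0.0270
  (1,1): 0.24·log₂(1.9231) = 0.2264
  (1,2): 0.07·log₂(0.3387) = -0.1093
  (1,3): 0.08·log₂(1.3675) = 0.0361
Sum = 0.257 bits.

0.257 bits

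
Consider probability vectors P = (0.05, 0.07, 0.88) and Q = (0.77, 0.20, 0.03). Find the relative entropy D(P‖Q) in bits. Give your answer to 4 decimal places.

3.9863 bits

D(P‖Q) = Σ p·log₂(p/q).
  0.05·log₂(0.05/0.77) = -0.19724
  0.07·log₂(0.07/0.20) = -0.10602
  0.88·log₂(0.88/0.03) = 4.28953
D(P‖Q) = 3.9863 bits.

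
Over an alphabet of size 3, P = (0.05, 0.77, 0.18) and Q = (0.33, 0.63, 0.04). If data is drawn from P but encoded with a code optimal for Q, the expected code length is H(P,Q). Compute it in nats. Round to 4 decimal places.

0.9906 nats

H(P,Q) = −Σ p·ln q.
  −0.05·ln(0.33) = 0.05543
  −0.77·ln(0.63) = 0.35577
  −0.18·ln(0.04) = 0.57940
H(P,Q) = 0.9906 nats.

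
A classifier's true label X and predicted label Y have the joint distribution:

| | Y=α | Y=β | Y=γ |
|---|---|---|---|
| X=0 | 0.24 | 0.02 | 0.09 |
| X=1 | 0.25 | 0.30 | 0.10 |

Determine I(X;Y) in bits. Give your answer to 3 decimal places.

Marginals: p(X) = (0.3500, 0.6500), p(Y) = (0.4900, 0.3200, 0.1900).
I(X;Y) = Σ p(x,y)·log₂[p(x,y)/(p(x)p(y))].
  (0,α): 0.24·log₂(1.3994) = 0.1164
  (0,β): 0.02·log₂(0.1786) = -0.0497
  (0,γ): 0.09·log₂(1.3534) = 0.0393
  (1,α): 0.25·log₂(0.7849) = -0.0873
  (1,β): 0.30·log₂(1.4423) = 0.1585
  (1,γ): 0.10·log₂(0.8097) = -0.0305
Sum = 0.147 bits.

0.147 bits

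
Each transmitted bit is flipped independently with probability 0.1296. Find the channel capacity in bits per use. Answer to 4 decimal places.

0.4437 bits

Binary symmetric channel: C = 1 − h₂(ε) where h₂ is the binary entropy function.
h₂(0.1296) = −0.1296·log₂0.1296 − 0.8704·log₂0.8704 = 0.5563.
C = 1 − 0.5563 = 0.4437 bits per channel use.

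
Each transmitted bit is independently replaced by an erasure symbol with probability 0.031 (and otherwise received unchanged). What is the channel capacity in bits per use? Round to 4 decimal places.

0.9690 bits

Binary erasure channel: capacity C = 1 − ε.
C = 1 − 0.031 = 0.9690 bits per channel use.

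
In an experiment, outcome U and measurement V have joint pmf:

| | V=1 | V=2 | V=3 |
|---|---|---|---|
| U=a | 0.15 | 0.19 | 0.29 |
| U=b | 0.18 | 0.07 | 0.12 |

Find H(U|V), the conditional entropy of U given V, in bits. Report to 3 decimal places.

Chain rule: H(U|V) = H(U,V) − H(V).
Marginals: p(U) = (0.6300, 0.3700), p(V) = (0.3300, 0.2600, 0.4100).
H(U,V) = 2.4646 bits; H(V) = 1.5605 bits.
H(U|V) = 2.4646 − 1.5605 = 0.904 bits.

0.904 bits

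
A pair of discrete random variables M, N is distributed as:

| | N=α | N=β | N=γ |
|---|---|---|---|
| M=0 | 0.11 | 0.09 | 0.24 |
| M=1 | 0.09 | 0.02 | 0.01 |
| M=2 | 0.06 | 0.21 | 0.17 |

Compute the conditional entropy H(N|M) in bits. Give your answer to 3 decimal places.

1.391 bits

Chain rule: H(N|M) = H(M,N) − H(M).
Marginals: p(M) = (0.4400, 0.1200, 0.4400), p(N) = (0.2600, 0.3200, 0.4200).
H(M,N) = 2.8000 bits; H(M) = 1.4094 bits.
H(N|M) = 2.8000 − 1.4094 = 1.391 bits.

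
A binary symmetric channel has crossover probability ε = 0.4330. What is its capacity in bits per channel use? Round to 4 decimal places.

0.0130 bits

Binary symmetric channel: C = 1 − h₂(ε) where h₂ is the binary entropy function.
h₂(0.4330) = −0.4330·log₂0.4330 − 0.5670·log₂0.5670 = 0.9870.
C = 1 − 0.9870 = 0.0130 bits per channel use.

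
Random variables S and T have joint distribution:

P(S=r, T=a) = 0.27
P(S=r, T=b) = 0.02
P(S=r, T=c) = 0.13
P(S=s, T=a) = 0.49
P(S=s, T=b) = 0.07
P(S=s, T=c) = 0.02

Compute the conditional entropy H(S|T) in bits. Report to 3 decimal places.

Chain rule: H(S|T) = H(S,T) − H(T).
Marginals: p(S) = (0.4200, 0.5800), p(T) = (0.7600, 0.0900, 0.1500).
H(S,T) = 1.8913 bits; H(T) = 1.0241 bits.
H(S|T) = 1.8913 − 1.0241 = 0.867 bits.

0.867 bits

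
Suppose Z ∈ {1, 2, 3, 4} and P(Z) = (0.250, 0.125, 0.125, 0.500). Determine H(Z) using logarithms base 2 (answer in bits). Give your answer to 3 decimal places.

H(Z) = −Σ p·log₂ p.
  −(0.250)·log₂(0.250) = 0.5000
  −(0.125)·log₂(0.125) = 0.3750
  −(0.125)·log₂(0.125) = 0.3750
  −(0.500)·log₂(0.500) = 0.5000
Sum: 0.5000 + 0.3750 + 0.3750 + 0.5000 = 1.750 bits.

1.750 bits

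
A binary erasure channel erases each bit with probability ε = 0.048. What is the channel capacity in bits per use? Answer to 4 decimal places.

0.9520 bits

Binary erasure channel: capacity C = 1 − ε.
C = 1 − 0.048 = 0.9520 bits per channel use.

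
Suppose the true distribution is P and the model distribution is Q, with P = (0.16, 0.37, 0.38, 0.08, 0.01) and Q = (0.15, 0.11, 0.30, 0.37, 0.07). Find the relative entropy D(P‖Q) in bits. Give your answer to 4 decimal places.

0.5872 bits

D(P‖Q) = Σ p·log₂(p/q).
  0.16·log₂(0.16/0.15) = 0.01490
  0.37·log₂(0.37/0.11) = 0.64751
  0.38·log₂(0.38/0.30) = 0.12959
  0.08·log₂(0.08/0.37) = -0.17676
  0.01·log₂(0.01/0.07) = -0.02807
D(P‖Q) = 0.5872 bits.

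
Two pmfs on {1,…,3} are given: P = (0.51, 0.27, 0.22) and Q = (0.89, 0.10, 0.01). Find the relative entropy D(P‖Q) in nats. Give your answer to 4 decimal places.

0.6642 nats

D(P‖Q) = Σ p·ln(p/q).
  0.51·ln(0.51/0.89) = -0.28397
  0.27·ln(0.27/0.10) = 0.26818
  0.22·ln(0.22/0.01) = 0.68003
D(P‖Q) = 0.6642 nats.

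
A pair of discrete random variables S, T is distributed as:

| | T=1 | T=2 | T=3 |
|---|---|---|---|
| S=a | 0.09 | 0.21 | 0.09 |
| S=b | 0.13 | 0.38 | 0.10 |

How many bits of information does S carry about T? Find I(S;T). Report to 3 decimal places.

Marginals: p(S) = (0.3900, 0.6100), p(T) = (0.2200, 0.5900, 0.1900).
I(S;T) = H(S) + H(T) − H(S,T).
H(S) = 0.9648, H(T) = 1.3849, H(S,T) = 2.3434.
I(S;T) = 0.9648 + 1.3849 − 2.3434 = 0.006 bits.

0.006 bits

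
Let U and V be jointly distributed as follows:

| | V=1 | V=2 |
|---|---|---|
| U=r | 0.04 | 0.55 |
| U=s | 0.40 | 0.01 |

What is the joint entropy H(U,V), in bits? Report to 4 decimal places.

1.2553 bits

H(U,V) = −Σ p(x,y)·log₂ p(x,y) over all 4 cells.
  cell (r,1): −0.04·log₂0.04 = 0.18575
  cell (r,2): −0.55·log₂0.55 = 0.47437
  cell (s,1): −0.40·log₂0.40 = 0.52877
  cell (s,2): −0.01·log₂0.01 = 0.06644
Sum = 1.2553 bits.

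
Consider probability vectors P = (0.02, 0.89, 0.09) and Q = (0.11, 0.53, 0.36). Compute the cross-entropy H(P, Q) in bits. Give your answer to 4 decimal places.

H(P,Q) = −Σ p·log₂ q.
  −0.02·log₂(0.11) = 0.06369
  −0.89·log₂(0.53) = 0.81518
  −0.09·log₂(0.36) = 0.13265
H(P,Q) = 1.0115 bits.

1.0115 bits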